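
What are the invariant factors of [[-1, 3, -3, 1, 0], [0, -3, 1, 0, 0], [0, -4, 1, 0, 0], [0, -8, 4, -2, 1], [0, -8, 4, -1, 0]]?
The Jordan structure of A has elementary divisors (x + 1)^3, (x + 1)^2. Arranging the block sizes at each eigenvalue in decreasing order and taking row products gives the invariant factors.

Invariant factors (smallest first, each dividing the next): (x + 1)^2, (x + 1)^3.

Check: the last factor (x + 1)^3 is the minimal polynomial, and the product (x + 1)^5 is the characteristic polynomial.

(x + 1)^2, (x + 1)^3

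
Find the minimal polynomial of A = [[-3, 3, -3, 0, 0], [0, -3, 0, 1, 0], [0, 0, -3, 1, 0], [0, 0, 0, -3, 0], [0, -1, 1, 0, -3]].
The characteristic polynomial factors as (x + 3)^5. The minimal polynomial is ∏(x - λ)^{k_λ} where k_λ is the size of the largest Jordan block at λ.

For λ = -3: rank(A + 3I) = 2, and the largest Jordan block has size 2 (the smallest k with rank((A + 3I)^k) = rank((A + 3I)^(k+1))).

So m_A(x) = (x + 3)^2.

m_A(x) = (x + 3)^2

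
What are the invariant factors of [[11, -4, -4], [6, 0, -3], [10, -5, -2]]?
x - 3, (x - 3)^2

The Jordan structure of A has elementary divisors (x - 3)^2, (x - 3). Arranging the block sizes at each eigenvalue in decreasing order and taking row products gives the invariant factors.

Invariant factors (smallest first, each dividing the next): x - 3, (x - 3)^2.

Check: the last factor (x - 3)^2 is the minimal polynomial, and the product (x - 3)^3 is the characteristic polynomial.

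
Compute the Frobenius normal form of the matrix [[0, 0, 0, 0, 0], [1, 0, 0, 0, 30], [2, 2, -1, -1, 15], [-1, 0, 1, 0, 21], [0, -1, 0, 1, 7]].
R = [[0, 0, 0, 0, 0], [1, 0, 0, 0, 30], [0, 1, 0, 0, 13], [0, 0, 1, 0, -3], [0, 0, 0, 1, 6]]

The invariant factors of A (the non-unit diagonal entries of the Smith normal form of xI - A over ℚ[x]) are x(x - 6)(x^3 + 3x + 5), each dividing the next. The characteristic polynomial is their product, x(x - 6)(x^3 + 3x + 5).

The rational canonical form is the block-diagonal matrix of companion matrices C(f_i):
R = [[0, 0, 0, 0, 0], [1, 0, 0, 0, 30], [0, 1, 0, 0, 13], [0, 0, 1, 0, -3], [0, 0, 0, 1, 6]].

Note the characteristic polynomial does not split into linear factors over ℚ, so A has no Jordan form over ℚ; the rational canonical form exists over any field.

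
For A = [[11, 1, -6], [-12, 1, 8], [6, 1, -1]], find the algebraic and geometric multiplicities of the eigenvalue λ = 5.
algebraic multiplicity 1, geometric multiplicity 1

The characteristic polynomial is (x - 5)(x - 3)^2, so the factor x - 5 appears with exponent 1: the algebraic multiplicity is 1.

rank(A - 5I) = 2, so the eigenspace has dimension 3 - 2 = 1: the geometric multiplicity is 1.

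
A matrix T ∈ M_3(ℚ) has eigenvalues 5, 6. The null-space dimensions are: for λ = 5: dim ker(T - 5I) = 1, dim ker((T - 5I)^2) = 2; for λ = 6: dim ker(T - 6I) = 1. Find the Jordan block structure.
λ = 5: successive nullity increments [1, 1] count blocks of size ≥ k; block sizes are [2].
λ = 6: successive nullity increments [1] count blocks of size ≥ k; block sizes are [1].

Jordan blocks: (5, 2), (6, 1)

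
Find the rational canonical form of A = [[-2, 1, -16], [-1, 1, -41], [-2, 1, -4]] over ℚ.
The invariant factors of A (the non-unit diagonal entries of the Smith normal form of xI - A over ℚ[x]) are (x + 2)(x^2 + 3x + 6), each dividing the next. The characteristic polynomial is their product, (x + 2)(x^2 + 3x + 6).

The rational canonical form is the block-diagonal matrix of companion matrices C(f_i):
R = [[0, 0, -12], [1, 0, -12], [0, 1, -5]].

Note the characteristic polynomial does not split into linear factors over ℚ, so A has no Jordan form over ℚ; the rational canonical form exists over any field.

R = [[0, 0, -12], [1, 0, -12], [0, 1, -5]]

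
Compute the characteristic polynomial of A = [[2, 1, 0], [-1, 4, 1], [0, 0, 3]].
xI - A = [[x - 2, -1, 0], [1, x - 4, -1], [0, 0, x - 3]].

Expanding det(xI - A) along the first row:
det(xI - A) = + (x - 2)·det([[x - 4, -1], [0, x - 3]]) - (-1)·det([[1, -1], [0, x - 3]]) + (0)·det([[1, x - 4], [0, 0]]).

Evaluating gives χ_A(x) = x^3 - 9x^2 + 27x - 27 = (x - 3)^3.

χ_A(x) = (x - 3)^3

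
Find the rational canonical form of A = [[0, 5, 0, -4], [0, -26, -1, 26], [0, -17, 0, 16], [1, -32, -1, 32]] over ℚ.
R = [[0, 0, 0, -12], [1, 0, 0, 20], [0, 1, 0, -3], [0, 0, 1, 6]]

The invariant factors of A (the non-unit diagonal entries of the Smith normal form of xI - A over ℚ[x]) are (x - 6)(x^3 + 3x - 2), each dividing the next. The characteristic polynomial is their product, (x - 6)(x^3 + 3x - 2).

The rational canonical form is the block-diagonal matrix of companion matrices C(f_i):
R = [[0, 0, 0, -12], [1, 0, 0, 20], [0, 1, 0, -3], [0, 0, 1, 6]].

Note the characteristic polynomial does not split into linear factors over ℚ, so A has no Jordan form over ℚ; the rational canonical form exists over any field.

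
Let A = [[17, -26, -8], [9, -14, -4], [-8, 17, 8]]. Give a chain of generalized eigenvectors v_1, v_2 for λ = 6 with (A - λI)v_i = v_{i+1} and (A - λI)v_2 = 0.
We seek v_1 ∈ ker((A - 6I)^2) \ ker(A - 6I), then set v_{i+1} = (A - 6I) v_i.

One such chain is v_1 = [[2, 1, -1]]^T, v_2 = [[4, 2, -1]]^T. Check: (A - 6I) v_2 = [[0, 0, 0]]^T = 0.

v_1 = [[2, 1, -1]]^T, v_2 = [[4, 2, -1]]^T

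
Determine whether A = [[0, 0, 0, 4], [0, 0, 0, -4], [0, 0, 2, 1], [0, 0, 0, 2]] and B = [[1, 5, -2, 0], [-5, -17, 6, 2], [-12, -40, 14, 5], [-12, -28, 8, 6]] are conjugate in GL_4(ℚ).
Both have characteristic polynomial x^2(x - 2)^2, but the minimal polynomial of A is x(x - 2)^2 while the minimal polynomial of B is x^2(x - 2)^2. The minimal polynomial is a similarity invariant, so A and B are not similar.

No.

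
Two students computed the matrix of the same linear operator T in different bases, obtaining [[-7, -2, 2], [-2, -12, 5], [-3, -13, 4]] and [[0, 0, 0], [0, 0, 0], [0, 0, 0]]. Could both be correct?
No.

trace(A) = -15 but trace(B) = 0. The trace is a similarity invariant, so A and B are not similar.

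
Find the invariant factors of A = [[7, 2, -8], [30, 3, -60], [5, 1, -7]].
The Jordan structure of A has elementary divisors (x + 3), (x - 3)^2. Arranging the block sizes at each eigenvalue in decreasing order and taking row products gives the invariant factors.

Invariant factors (smallest first, each dividing the next): (x - 3)^2(x + 3).

Check: the last factor (x - 3)^2(x + 3) is the minimal polynomial, and the product (x - 3)^2(x + 3) is the characteristic polynomial.

(x - 3)^2(x + 3)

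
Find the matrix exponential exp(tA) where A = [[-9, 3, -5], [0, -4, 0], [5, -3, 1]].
A has Jordan form J = [[-4, 1, 0], [0, -4, 0], [0, 0, -4]] with A = PJP^{-1}, so e^{tA} = P e^{tJ} P^{-1}.

For a Jordan block J_k(λ), e^{tJ_k(λ)} = e^{λt} · (I + tN + t^2 N^2/2! + ... + t^{k-1} N^{k-1}/(k-1)!) where N is the nilpotent superdiagonal part.

Assembling the blocks and conjugating back gives the entries of e^{tA} as shown above.

e^{tA} = [[(1 - 5*t)*e^{-4*t}, 3*t*e^{-4*t}, -5*t*e^{-4*t}], [0, e^{-4*t}, 0], [5*t*e^{-4*t}, -3*t*e^{-4*t}, (5*t + 1)*e^{-4*t}]]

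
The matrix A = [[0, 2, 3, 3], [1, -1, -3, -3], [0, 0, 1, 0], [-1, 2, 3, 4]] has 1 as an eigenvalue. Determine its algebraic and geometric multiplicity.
The characteristic polynomial is (x - 1)^4, so the factor x - 1 appears with exponent 4: the algebraic multiplicity is 4.

rank(A - I) = 1, so the eigenspace has dimension 4 - 1 = 3: the geometric multiplicity is 3.

Since 3 < 4, A is not diagonalizable.

algebraic multiplicity 4, geometric multiplicity 3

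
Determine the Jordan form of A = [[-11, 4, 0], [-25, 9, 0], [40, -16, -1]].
J = [[-1, 1, 0], [0, -1, 0], [0, 0, -1]]

The characteristic polynomial is det(xI - A) = (x + 1)^3, so the eigenvalues are -1 (algebraic multiplicity 3).

For λ = -1: rank(A + I) = 1, rank((A + I)^2) = 0. The eigenspace has dimension 3 - 1 = 2, so there are 2 Jordan blocks; the rank sequence gives block sizes [2, 1].

Assembling the blocks gives the Jordan form J above.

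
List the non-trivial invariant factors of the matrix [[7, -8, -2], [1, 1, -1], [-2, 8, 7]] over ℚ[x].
x - 5, (x - 5)^2

The Jordan structure of A has elementary divisors (x - 5)^2, (x - 5). Arranging the block sizes at each eigenvalue in decreasing order and taking row products gives the invariant factors.

Invariant factors (smallest first, each dividing the next): x - 5, (x - 5)^2.

Check: the last factor (x - 5)^2 is the minimal polynomial, and the product (x - 5)^3 is the characteristic polynomial.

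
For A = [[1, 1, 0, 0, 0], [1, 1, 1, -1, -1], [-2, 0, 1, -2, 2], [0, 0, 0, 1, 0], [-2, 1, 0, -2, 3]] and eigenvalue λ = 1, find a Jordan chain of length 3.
We seek v_1 ∈ ker((A - I)^3) \ ker((A - I)^2), then set v_{i+1} = (A - I) v_i.

One such chain is v_1 = [[0, 0, 1, 0, 0]]^T, v_2 = [[0, 1, 0, 0, 0]]^T, v_3 = [[1, 0, 0, 0, 1]]^T. Check: (A - I) v_3 = [[0, 0, 0, 0, 0]]^T = 0.

v_1 = [[0, 0, 1, 0, 0]]^T, v_2 = [[0, 1, 0, 0, 0]]^T, v_3 = [[1, 0, 0, 0, 1]]^T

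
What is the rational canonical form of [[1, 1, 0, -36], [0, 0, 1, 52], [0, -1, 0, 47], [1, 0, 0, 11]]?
The invariant factors of A (the non-unit diagonal entries of the Smith normal form of xI - A over ℚ[x]) are x(x - 4)^3, each dividing the next. The characteristic polynomial is their product, x(x - 4)^3.

The rational canonical form is the block-diagonal matrix of companion matrices C(f_i):
R = [[0, 0, 0, 0], [1, 0, 0, 64], [0, 1, 0, -48], [0, 0, 1, 12]].

R = [[0, 0, 0, 0], [1, 0, 0, 64], [0, 1, 0, -48], [0, 0, 1, 12]]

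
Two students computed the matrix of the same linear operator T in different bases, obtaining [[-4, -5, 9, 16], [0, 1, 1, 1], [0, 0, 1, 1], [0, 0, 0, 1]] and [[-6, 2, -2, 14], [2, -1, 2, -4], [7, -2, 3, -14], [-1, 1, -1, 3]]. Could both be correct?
No.

Both have characteristic polynomial (x - 1)^3(x + 4), but the minimal polynomial of A is (x - 1)^3(x + 4) while the minimal polynomial of B is (x - 1)^2(x + 4). The minimal polynomial is a similarity invariant, so A and B are not similar.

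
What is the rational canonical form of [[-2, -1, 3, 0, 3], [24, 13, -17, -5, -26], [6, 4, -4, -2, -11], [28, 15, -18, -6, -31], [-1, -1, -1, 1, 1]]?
R = [[0, 0, 0, 0, -3], [1, 0, 0, 0, 8], [0, 1, 0, 0, -7], [0, 0, 1, 0, 1], [0, 0, 0, 1, 2]]

The invariant factors of A (the non-unit diagonal entries of the Smith normal form of xI - A over ℚ[x]) are (x - 1)^2(x^3 - 2x + 3), each dividing the next. The characteristic polynomial is their product, (x - 1)^2(x^3 - 2x + 3).

The rational canonical form is the block-diagonal matrix of companion matrices C(f_i):
R = [[0, 0, 0, 0, -3], [1, 0, 0, 0, 8], [0, 1, 0, 0, -7], [0, 0, 1, 0, 1], [0, 0, 0, 1, 2]].

Note the characteristic polynomial does not split into linear factors over ℚ, so A has no Jordan form over ℚ; the rational canonical form exists over any field.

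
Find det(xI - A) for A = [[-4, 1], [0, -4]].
χ_A(x) = (x + 4)^2

xI - A = [[x + 4, -1], [0, x + 4]].

Expanding det(xI - A) along the first row:
det(xI - A) = + (x + 4)·det([[x + 4]]) - (-1)·det([[0]]).

Evaluating gives χ_A(x) = x^2 + 8x + 16 = (x + 4)^2.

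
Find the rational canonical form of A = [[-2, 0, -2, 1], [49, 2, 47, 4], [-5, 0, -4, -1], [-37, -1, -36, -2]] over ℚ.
The invariant factors of A (the non-unit diagonal entries of the Smith normal form of xI - A over ℚ[x]) are (x^2 + 3x - 5)^2, each dividing the next. The characteristic polynomial is their product, (x^2 + 3x - 5)^2.

The rational canonical form is the block-diagonal matrix of companion matrices C(f_i):
R = [[0, 0, 0, -25], [1, 0, 0, 30], [0, 1, 0, 1], [0, 0, 1, -6]].

Note the characteristic polynomial does not split into linear factors over ℚ, so A has no Jordan form over ℚ; the rational canonical form exists over any field.

R = [[0, 0, 0, -25], [1, 0, 0, 30], [0, 1, 0, 1], [0, 0, 1, -6]]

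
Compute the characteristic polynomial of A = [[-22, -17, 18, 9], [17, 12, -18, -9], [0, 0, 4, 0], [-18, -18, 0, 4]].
χ_A(x) = (x - 4)^2(x + 5)^2

xI - A = [[x + 22, 17, -18, -9], [-17, x - 12, 18, 9], [0, 0, x - 4, 0], [18, 18, 0, x - 4]].

Expanding det(xI - A) along the first row:
det(xI - A) = + (x + 22)·det([[x - 12, 18, 9], [0, x - 4, 0], [18, 0, x - 4]]) - (17)·det([[-17, 18, 9], [0, x - 4, 0], [18, 0, x - 4]]) + (-18)·det([[-17, x - 12, 9], [0, 0, 0], [18, 18, x - 4]]) - (-9)·det([[-17, x - 12, 18], [0, 0, x - 4], [18, 18, 0]]).

Evaluating gives χ_A(x) = x^4 + 2x^3 - 39x^2 - 40x + 400 = (x - 4)^2(x + 5)^2.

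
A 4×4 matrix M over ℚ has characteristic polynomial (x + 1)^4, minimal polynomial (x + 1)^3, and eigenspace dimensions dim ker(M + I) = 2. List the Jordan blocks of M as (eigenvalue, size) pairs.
λ = -1: algebraic multiplicity 4 (exponent in χ_M), largest block size 3 (exponent in m_M), 2 blocks (geometric multiplicity). These force block sizes [3, 1].

Jordan blocks: (-1, 3), (-1, 1)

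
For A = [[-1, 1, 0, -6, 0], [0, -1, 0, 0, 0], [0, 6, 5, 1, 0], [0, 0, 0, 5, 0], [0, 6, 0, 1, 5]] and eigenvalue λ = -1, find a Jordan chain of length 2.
We seek v_1 ∈ ker((A + I)^2) \ ker(A + I), then set v_{i+1} = (A + I) v_i.

One such chain is v_1 = [[0, 1, -1, 0, -1]]^T, v_2 = [[1, 0, 0, 0, 0]]^T. Check: (A + I) v_2 = [[0, 0, 0, 0, 0]]^T = 0.

v_1 = [[0, 1, -1, 0, -1]]^T, v_2 = [[1, 0, 0, 0, 0]]^T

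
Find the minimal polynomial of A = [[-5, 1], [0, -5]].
The characteristic polynomial factors as (x + 5)^2. The minimal polynomial is ∏(x - λ)^{k_λ} where k_λ is the size of the largest Jordan block at λ.

For λ = -5: rank(A + 5I) = 1, and the largest Jordan block has size 2 (the smallest k with rank((A + 5I)^k) = rank((A + 5I)^(k+1))).

So m_A(x) = (x + 5)^2.

m_A(x) = (x + 5)^2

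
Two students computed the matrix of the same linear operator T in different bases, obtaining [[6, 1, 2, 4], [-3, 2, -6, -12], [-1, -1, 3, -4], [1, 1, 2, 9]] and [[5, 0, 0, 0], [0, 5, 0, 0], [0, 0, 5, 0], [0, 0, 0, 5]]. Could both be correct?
Both have characteristic polynomial (x - 5)^4, but the minimal polynomial of A is (x - 5)^2 while the minimal polynomial of B is x - 5. The minimal polynomial is a similarity invariant, so A and B are not similar.

No.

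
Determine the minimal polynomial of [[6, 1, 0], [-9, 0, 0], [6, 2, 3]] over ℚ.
m_A(x) = (x - 3)^2

The characteristic polynomial factors as (x - 3)^3. The minimal polynomial is ∏(x - λ)^{k_λ} where k_λ is the size of the largest Jordan block at λ.

For λ = 3: rank(A - 3I) = 1, and the largest Jordan block has size 2 (the smallest k with rank((A - 3I)^k) = rank((A - 3I)^(k+1))).

So m_A(x) = (x - 3)^2.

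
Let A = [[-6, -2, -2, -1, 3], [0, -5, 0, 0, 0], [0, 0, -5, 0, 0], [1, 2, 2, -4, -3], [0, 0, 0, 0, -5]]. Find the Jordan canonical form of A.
J = [[-5, 1, 0, 0, 0], [0, -5, 0, 0, 0], [0, 0, -5, 0, 0], [0, 0, 0, -5, 0], [0, 0, 0, 0, -5]]

The characteristic polynomial is det(xI - A) = (x + 5)^5, so the eigenvalues are -5 (algebraic multiplicity 5).

For λ = -5: rank(A + 5I) = 1, rank((A + 5I)^2) = 0. The eigenspace has dimension 5 - 1 = 4, so there are 4 Jordan blocks; the rank sequence gives block sizes [2, 1, 1, 1].

Assembling the blocks gives the Jordan form J above.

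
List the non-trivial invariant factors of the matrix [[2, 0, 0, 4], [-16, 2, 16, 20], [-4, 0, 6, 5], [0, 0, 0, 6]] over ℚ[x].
x - 2, (x - 6)^2(x - 2)

The Jordan structure of A has elementary divisors (x - 2), (x - 2), (x - 6)^2. Arranging the block sizes at each eigenvalue in decreasing order and taking row products gives the invariant factors.

Invariant factors (smallest first, each dividing the next): x - 2, (x - 6)^2(x - 2).

Check: the last factor (x - 6)^2(x - 2) is the minimal polynomial, and the product (x - 6)^2(x - 2)^2 is the characteristic polynomial.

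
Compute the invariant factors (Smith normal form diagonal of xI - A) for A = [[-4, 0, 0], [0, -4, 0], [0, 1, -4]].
x + 4, (x + 4)^2

The Jordan structure of A has elementary divisors (x + 4)^2, (x + 4). Arranging the block sizes at each eigenvalue in decreasing order and taking row products gives the invariant factors.

Invariant factors (smallest first, each dividing the next): x + 4, (x + 4)^2.

Check: the last factor (x + 4)^2 is the minimal polynomial, and the product (x + 4)^3 is the characteristic polynomial.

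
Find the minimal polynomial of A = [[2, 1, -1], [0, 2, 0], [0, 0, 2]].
m_A(x) = (x - 2)^2

The characteristic polynomial factors as (x - 2)^3. The minimal polynomial is ∏(x - λ)^{k_λ} where k_λ is the size of the largest Jordan block at λ.

For λ = 2: rank(A - 2I) = 1, and the largest Jordan block has size 2 (the smallest k with rank((A - 2I)^k) = rank((A - 2I)^(k+1))).

So m_A(x) = (x - 2)^2.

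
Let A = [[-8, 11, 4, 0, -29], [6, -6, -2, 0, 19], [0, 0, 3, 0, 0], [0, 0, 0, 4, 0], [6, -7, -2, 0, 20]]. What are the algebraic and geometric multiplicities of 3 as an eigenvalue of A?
algebraic multiplicity 1, geometric multiplicity 1

The characteristic polynomial is (x - 4)^2(x - 3)(x - 1)^2, so the factor x - 3 appears with exponent 1: the algebraic multiplicity is 1.

rank(A - 3I) = 4, so the eigenspace has dimension 5 - 4 = 1: the geometric multiplicity is 1.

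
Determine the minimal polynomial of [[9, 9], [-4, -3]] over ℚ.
m_A(x) = (x - 3)^2

The characteristic polynomial factors as (x - 3)^2. The minimal polynomial is ∏(x - λ)^{k_λ} where k_λ is the size of the largest Jordan block at λ.

For λ = 3: rank(A - 3I) = 1, and the largest Jordan block has size 2 (the smallest k with rank((A - 3I)^k) = rank((A - 3I)^(k+1))).

So m_A(x) = (x - 3)^2.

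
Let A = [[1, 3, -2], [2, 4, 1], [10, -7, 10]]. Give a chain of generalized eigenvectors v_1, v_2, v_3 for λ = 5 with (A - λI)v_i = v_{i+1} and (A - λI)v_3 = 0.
We seek v_1 ∈ ker((A - 5I)^3) \ ker((A - 5I)^2), then set v_{i+1} = (A - 5I) v_i.

One such chain is v_1 = [[-1, 0, 3]]^T, v_2 = [[-2, 1, 5]]^T, v_3 = [[1, 0, -2]]^T. Check: (A - 5I) v_3 = [[0, 0, 0]]^T = 0.

v_1 = [[-1, 0, 3]]^T, v_2 = [[-2, 1, 5]]^T, v_3 = [[1, 0, -2]]^T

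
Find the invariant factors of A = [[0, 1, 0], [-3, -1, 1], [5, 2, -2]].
(x + 1)^3

The Jordan structure of A has elementary divisors (x + 1)^3. Arranging the block sizes at each eigenvalue in decreasing order and taking row products gives the invariant factors.

Invariant factors (smallest first, each dividing the next): (x + 1)^3.

Check: the last factor (x + 1)^3 is the minimal polynomial, and the product (x + 1)^3 is the characteristic polynomial.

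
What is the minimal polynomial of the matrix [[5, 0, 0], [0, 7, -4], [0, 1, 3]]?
The characteristic polynomial factors as (x - 5)^3. The minimal polynomial is ∏(x - λ)^{k_λ} where k_λ is the size of the largest Jordan block at λ.

For λ = 5: rank(A - 5I) = 1, and the largest Jordan block has size 2 (the smallest k with rank((A - 5I)^k) = rank((A - 5I)^(k+1))).

So m_A(x) = (x - 5)^2.

m_A(x) = (x - 5)^2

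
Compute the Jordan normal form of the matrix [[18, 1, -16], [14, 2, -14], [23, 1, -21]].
The characteristic polynomial is det(xI - A) = (x - 2)^2(x + 5), so the eigenvalues are -5 (algebraic multiplicity 1), 2 (algebraic multiplicity 2).

For λ = -5: algebraic multiplicity 1 gives one 1×1 block.

For λ = 2: rank(A - 2I) = 2, rank((A - 2I)^2) = 1. The eigenspace has dimension 3 - 2 = 1, so there is 1 Jordan block; the rank sequence gives block sizes [2].

Assembling the blocks gives the Jordan form J above.

J = [[-5, 0, 0], [0, 2, 1], [0, 0, 2]]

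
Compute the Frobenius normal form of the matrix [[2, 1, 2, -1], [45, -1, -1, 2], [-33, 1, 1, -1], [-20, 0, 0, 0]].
R = [[0, 0, 0, -20], [1, 0, 0, 12], [0, 1, 0, -1], [0, 0, 1, 2]]

The invariant factors of A (the non-unit diagonal entries of the Smith normal form of xI - A over ℚ[x]) are (x - 2)^2(x^2 + 2x + 5), each dividing the next. The characteristic polynomial is their product, (x - 2)^2(x^2 + 2x + 5).

The rational canonical form is the block-diagonal matrix of companion matrices C(f_i):
R = [[0, 0, 0, -20], [1, 0, 0, 12], [0, 1, 0, -1], [0, 0, 1, 2]].

Note the characteristic polynomial does not split into linear factors over ℚ, so A has no Jordan form over ℚ; the rational canonical form exists over any field.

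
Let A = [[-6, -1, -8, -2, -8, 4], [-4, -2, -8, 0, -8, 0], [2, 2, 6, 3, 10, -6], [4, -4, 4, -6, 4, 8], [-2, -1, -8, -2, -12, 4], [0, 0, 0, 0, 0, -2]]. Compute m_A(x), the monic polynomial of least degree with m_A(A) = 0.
m_A(x) = (x + 2)(x + 4)^2

The characteristic polynomial factors as (x + 2)(x + 4)^5. The minimal polynomial is ∏(x - λ)^{k_λ} where k_λ is the size of the largest Jordan block at λ.

For λ = -4: rank(A + 4I) = 3, and the largest Jordan block has size 2 (the smallest k with rank((A + 4I)^k) = rank((A + 4I)^(k+1))).
For λ = -2: rank(A + 2I) = 5, and the largest Jordan block has size 1 (the smallest k with rank((A + 2I)^k) = rank((A + 2I)^(k+1))).

So m_A(x) = (x + 2)(x + 4)^2.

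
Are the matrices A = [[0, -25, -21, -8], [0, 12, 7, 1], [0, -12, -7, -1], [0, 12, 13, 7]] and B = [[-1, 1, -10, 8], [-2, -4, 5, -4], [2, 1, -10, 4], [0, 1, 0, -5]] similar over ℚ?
trace(A) = 12 but trace(B) = -20. The trace is a similarity invariant, so A and B are not similar.

No.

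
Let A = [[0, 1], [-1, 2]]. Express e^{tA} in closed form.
e^{tA} = [[(1 - t)*e^{t}, t*e^{t}], [-t*e^{t}, (t + 1)*e^{t}]]

A has Jordan form J = [[1, 1], [0, 1]] with A = PJP^{-1}, so e^{tA} = P e^{tJ} P^{-1}.

For a Jordan block J_k(λ), e^{tJ_k(λ)} = e^{λt} · (I + tN + t^2 N^2/2! + ... + t^{k-1} N^{k-1}/(k-1)!) where N is the nilpotent superdiagonal part.

Assembling the blocks and conjugating back gives the entries of e^{tA} as shown above.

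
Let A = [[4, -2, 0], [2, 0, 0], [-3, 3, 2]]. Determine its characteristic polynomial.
χ_A(x) = (x - 2)^3

xI - A = [[x - 4, 2, 0], [-2, x, 0], [3, -3, x - 2]].

Expanding det(xI - A) along the first row:
det(xI - A) = + (x - 4)·det([[x, 0], [-3, x - 2]]) - (2)·det([[-2, 0], [3, x - 2]]) + (0)·det([[-2, x], [3, -3]]).

Evaluating gives χ_A(x) = x^3 - 6x^2 + 12x - 8 = (x - 2)^3.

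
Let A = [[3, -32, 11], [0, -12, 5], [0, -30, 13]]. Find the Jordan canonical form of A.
The characteristic polynomial is det(xI - A) = (x - 3)^2(x + 2), so the eigenvalues are -2 (algebraic multiplicity 1), 3 (algebraic multiplicity 2).

For λ = -2: algebraic multiplicity 1 gives one 1×1 block.

For λ = 3: rank(A - 3I) = 2, rank((A - 3I)^2) = 1. The eigenspace has dimension 3 - 2 = 1, so there is 1 Jordan block; the rank sequence gives block sizes [2].

Assembling the blocks gives the Jordan form J above.

J = [[-2, 0, 0], [0, 3, 1], [0, 0, 3]]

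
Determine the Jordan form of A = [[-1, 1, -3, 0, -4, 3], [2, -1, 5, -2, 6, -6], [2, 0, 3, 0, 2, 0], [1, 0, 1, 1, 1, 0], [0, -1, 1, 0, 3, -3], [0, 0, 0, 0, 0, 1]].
The characteristic polynomial is det(xI - A) = (x - 1)^6, so the eigenvalues are 1 (algebraic multiplicity 6).

For λ = 1: rank(A - I) = 3, rank((A - I)^2) = 1, rank((A - I)^3) = 0. The eigenspace has dimension 6 - 3 = 3, so there are 3 Jordan blocks; the rank sequence gives block sizes [3, 2, 1].

Assembling the blocks gives the Jordan form J above.

J = [[1, 1, 0, 0, 0, 0], [0, 1, 1, 0, 0, 0], [0, 0, 1, 0, 0, 0], [0, 0, 0, 1, 1, 0], [0, 0, 0, 0, 1, 0], [0, 0, 0, 0, 0, 1]]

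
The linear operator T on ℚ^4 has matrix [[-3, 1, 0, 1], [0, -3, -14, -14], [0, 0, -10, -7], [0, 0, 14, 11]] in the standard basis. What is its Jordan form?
J = [[-3, 1, 0, 0], [0, -3, 0, 0], [0, 0, -3, 0], [0, 0, 0, 4]]

The characteristic polynomial is det(xI - A) = (x - 4)(x + 3)^3, so the eigenvalues are -3 (algebraic multiplicity 3), 4 (algebraic multiplicity 1).

For λ = -3: rank(A + 3I) = 2, rank((A + 3I)^2) = 1. The eigenspace has dimension 4 - 2 = 2, so there are 2 Jordan blocks; the rank sequence gives block sizes [2, 1].

For λ = 4: algebraic multiplicity 1 gives one 1×1 block.

Assembling the blocks gives the Jordan form J above.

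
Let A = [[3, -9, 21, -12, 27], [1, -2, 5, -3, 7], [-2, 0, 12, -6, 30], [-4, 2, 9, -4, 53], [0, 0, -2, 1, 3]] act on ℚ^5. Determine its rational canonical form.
R = [[0, -3, 0, 0, 0], [1, 3, 0, 0, 0], [0, 0, 0, 0, 18], [0, 0, 1, 0, -21], [0, 0, 0, 1, 9]]

The invariant factors of A (the non-unit diagonal entries of the Smith normal form of xI - A over ℚ[x]) are x^2 - 3x + 3, (x - 6)(x^2 - 3x + 3), each dividing the next. The characteristic polynomial is their product, (x - 6)(x^2 - 3x + 3)^2.

The rational canonical form is the block-diagonal matrix of companion matrices C(f_i):
R = [[0, -3, 0, 0, 0], [1, 3, 0, 0, 0], [0, 0, 0, 0, 18], [0, 0, 1, 0, -21], [0, 0, 0, 1, 9]].

Note the characteristic polynomial does not split into linear factors over ℚ, so A has no Jordan form over ℚ; the rational canonical form exists over any field.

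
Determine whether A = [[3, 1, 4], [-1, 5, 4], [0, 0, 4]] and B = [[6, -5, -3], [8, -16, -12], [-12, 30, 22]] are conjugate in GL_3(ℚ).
Yes.

Two matrices over a field are similar if and only if they have the same invariant factors.

Both A and B have characteristic polynomial (x - 4)^3 and minimal polynomial (x - 4)^2. Computing further, both have invariant factors x - 4, (x - 4)^2. Hence A and B are similar.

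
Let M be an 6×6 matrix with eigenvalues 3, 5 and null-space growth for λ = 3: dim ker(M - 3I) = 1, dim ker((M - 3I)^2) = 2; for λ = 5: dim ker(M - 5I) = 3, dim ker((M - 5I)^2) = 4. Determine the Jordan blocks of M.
Jordan blocks: (3, 2), (5, 2), (5, 1), (5, 1)

λ = 3: successive nullity increments [1, 1] count blocks of size ≥ k; block sizes are [2].
λ = 5: successive nullity increments [3, 1] count blocks of size ≥ k; block sizes are [2, 1, 1].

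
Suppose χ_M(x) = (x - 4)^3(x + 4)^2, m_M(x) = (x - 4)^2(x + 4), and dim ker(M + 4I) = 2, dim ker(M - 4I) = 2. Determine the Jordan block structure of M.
λ = -4: algebraic multiplicity 2 (exponent in χ_M), largest block size 1 (exponent in m_M), 2 blocks (geometric multiplicity). These force block sizes [1, 1].
λ = 4: algebraic multiplicity 3 (exponent in χ_M), largest block size 2 (exponent in m_M), 2 blocks (geometric multiplicity). These force block sizes [2, 1].

Jordan blocks: (-4, 1), (-4, 1), (4, 2), (4, 1)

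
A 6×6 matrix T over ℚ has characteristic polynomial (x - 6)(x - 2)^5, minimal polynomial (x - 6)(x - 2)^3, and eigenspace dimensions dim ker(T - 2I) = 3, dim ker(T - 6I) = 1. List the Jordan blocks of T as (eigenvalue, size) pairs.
Jordan blocks: (2, 3), (2, 1), (2, 1), (6, 1)

λ = 2: algebraic multiplicity 5 (exponent in χ_T), largest block size 3 (exponent in m_T), 3 blocks (geometric multiplicity). These force block sizes [3, 1, 1].
λ = 6: algebraic multiplicity 1 (exponent in χ_T), largest block size 1 (exponent in m_T), 1 block (geometric multiplicity). This forces block sizes [1].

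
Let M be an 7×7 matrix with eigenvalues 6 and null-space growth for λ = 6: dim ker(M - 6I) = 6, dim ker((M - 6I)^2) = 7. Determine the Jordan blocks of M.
Jordan blocks: (6, 2), (6, 1), (6, 1), (6, 1), (6, 1), (6, 1)

λ = 6: successive nullity increments [6, 1] count blocks of size ≥ k; block sizes are [2, 1, 1, 1, 1, 1].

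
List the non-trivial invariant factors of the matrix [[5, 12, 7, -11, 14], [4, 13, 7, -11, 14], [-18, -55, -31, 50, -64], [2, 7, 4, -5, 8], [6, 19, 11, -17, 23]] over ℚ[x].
The Jordan structure of A has elementary divisors (x - 1)^3, (x - 1), (x - 1). Arranging the block sizes at each eigenvalue in decreasing order and taking row products gives the invariant factors.

Invariant factors (smallest first, each dividing the next): x - 1, x - 1, (x - 1)^3.

Check: the last factor (x - 1)^3 is the minimal polynomial, and the product (x - 1)^5 is the characteristic polynomial.

x - 1, x - 1, (x - 1)^3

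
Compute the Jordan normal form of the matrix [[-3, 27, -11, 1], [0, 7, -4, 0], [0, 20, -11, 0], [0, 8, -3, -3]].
The characteristic polynomial is det(xI - A) = (x + 1)(x + 3)^3, so the eigenvalues are -3 (algebraic multiplicity 3), -1 (algebraic multiplicity 1).

For λ = -3: rank(A + 3I) = 3, rank((A + 3I)^2) = 2, rank((A + 3I)^3) = 1. The eigenspace has dimension 4 - 3 = 1, so there is 1 Jordan block; the rank sequence gives block sizes [3].

For λ = -1: algebraic multiplicity 1 gives one 1×1 block.

Assembling the blocks gives the Jordan form J above.

J = [[-3, 1, 0, 0], [0, -3, 1, 0], [0, 0, -3, 0], [0, 0, 0, -1]]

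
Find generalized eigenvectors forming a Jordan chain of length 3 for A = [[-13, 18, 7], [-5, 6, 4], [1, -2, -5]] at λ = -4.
We seek v_1 ∈ ker((A + 4I)^3) \ ker((A + 4I)^2), then set v_{i+1} = (A + 4I) v_i.

One such chain is v_1 = [[-4, -2, 1]]^T, v_2 = [[7, 4, -1]]^T, v_3 = [[2, 1, 0]]^T. Check: (A + 4I) v_3 = [[0, 0, 0]]^T = 0.

v_1 = [[-4, -2, 1]]^T, v_2 = [[7, 4, -1]]^T, v_3 = [[2, 1, 0]]^T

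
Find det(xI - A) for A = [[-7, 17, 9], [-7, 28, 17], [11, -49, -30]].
xI - A = [[x + 7, -17, -9], [7, x - 28, -17], [-11, 49, x + 30]].

Expanding det(xI - A) along the first row:
det(xI - A) = + (x + 7)·det([[x - 28, -17], [49, x + 30]]) - (-17)·det([[7, -17], [-11, x + 30]]) + (-9)·det([[7, x - 28], [-11, 49]]).

Evaluating gives χ_A(x) = x^3 + 9x^2 + 27x + 27 = (x + 3)^3.

χ_A(x) = (x + 3)^3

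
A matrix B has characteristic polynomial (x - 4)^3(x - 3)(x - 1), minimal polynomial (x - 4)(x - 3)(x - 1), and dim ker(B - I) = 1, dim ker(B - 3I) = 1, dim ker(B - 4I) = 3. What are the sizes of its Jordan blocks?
λ = 1: algebraic multiplicity 1 (exponent in χ_B), largest block size 1 (exponent in m_B), 1 block (geometric multiplicity). This forces block sizes [1].
λ = 3: algebraic multiplicity 1 (exponent in χ_B), largest block size 1 (exponent in m_B), 1 block (geometric multiplicity). This forces block sizes [1].
λ = 4: algebraic multiplicity 3 (exponent in χ_B), largest block size 1 (exponent in m_B), 3 blocks (geometric multiplicity). These force block sizes [1, 1, 1].

Jordan blocks: (1, 1), (3, 1), (4, 1), (4, 1), (4, 1)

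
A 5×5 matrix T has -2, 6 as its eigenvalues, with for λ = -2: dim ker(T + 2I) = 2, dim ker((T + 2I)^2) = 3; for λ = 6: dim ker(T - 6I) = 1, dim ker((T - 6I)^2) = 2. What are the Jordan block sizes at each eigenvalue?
λ = -2: successive nullity increments [2, 1] count blocks of size ≥ k; block sizes are [2, 1].
λ = 6: successive nullity increments [1, 1] count blocks of size ≥ k; block sizes are [2].

Jordan blocks: (-2, 2), (-2, 1), (6, 2)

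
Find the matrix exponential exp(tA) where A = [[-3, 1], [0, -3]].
e^{tA} = [[e^{-3*t}, t*e^{-3*t}], [0, e^{-3*t}]]

A has Jordan form J = [[-3, 1], [0, -3]] with A = PJP^{-1}, so e^{tA} = P e^{tJ} P^{-1}.

For a Jordan block J_k(λ), e^{tJ_k(λ)} = e^{λt} · (I + tN + t^2 N^2/2! + ... + t^{k-1} N^{k-1}/(k-1)!) where N is the nilpotent superdiagonal part.

Assembling the blocks and conjugating back gives the entries of e^{tA} as shown above.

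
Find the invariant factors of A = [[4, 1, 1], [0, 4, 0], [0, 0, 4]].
The Jordan structure of A has elementary divisors (x - 4)^2, (x - 4). Arranging the block sizes at each eigenvalue in decreasing order and taking row products gives the invariant factors.

Invariant factors (smallest first, each dividing the next): x - 4, (x - 4)^2.

Check: the last factor (x - 4)^2 is the minimal polynomial, and the product (x - 4)^3 is the characteristic polynomial.

x - 4, (x - 4)^2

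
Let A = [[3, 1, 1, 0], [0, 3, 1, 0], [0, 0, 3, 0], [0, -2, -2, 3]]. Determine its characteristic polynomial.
χ_A(x) = (x - 3)^4

xI - A = [[x - 3, -1, -1, 0], [0, x - 3, -1, 0], [0, 0, x - 3, 0], [0, 2, 2, x - 3]].

Expanding det(xI - A) along the first row:
det(xI - A) = + (x - 3)·det([[x - 3, -1, 0], [0, x - 3, 0], [2, 2, x - 3]]) - (-1)·det([[0, -1, 0], [0, x - 3, 0], [0, 2, x - 3]]) + (-1)·det([[0, x - 3, 0], [0, 0, 0], [0, 2, x - 3]]) - (0)·det([[0, x - 3, -1], [0, 0, x - 3], [0, 2, 2]]).

Evaluating gives χ_A(x) = x^4 - 12x^3 + 54x^2 - 108x + 81 = (x - 3)^4.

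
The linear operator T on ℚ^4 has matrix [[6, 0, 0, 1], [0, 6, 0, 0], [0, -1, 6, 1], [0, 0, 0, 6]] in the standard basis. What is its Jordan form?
The characteristic polynomial is det(xI - A) = (x - 6)^4, so the eigenvalues are 6 (algebraic multiplicity 4).

For λ = 6: rank(A - 6I) = 2, rank((A - 6I)^2) = 0. The eigenspace has dimension 4 - 2 = 2, so there are 2 Jordan blocks; the rank sequence gives block sizes [2, 2].

Assembling the blocks gives the Jordan form J above.

J = [[6, 1, 0, 0], [0, 6, 0, 0], [0, 0, 6, 1], [0, 0, 0, 6]]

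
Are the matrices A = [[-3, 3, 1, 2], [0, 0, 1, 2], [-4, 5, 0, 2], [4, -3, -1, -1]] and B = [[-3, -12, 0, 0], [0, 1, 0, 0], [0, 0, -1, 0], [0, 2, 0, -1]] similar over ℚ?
No.

Both have characteristic polynomial (x - 1)(x + 1)^2(x + 3), but the minimal polynomial of A is (x - 1)(x + 1)^2(x + 3) while the minimal polynomial of B is (x - 1)(x + 1)(x + 3). The minimal polynomial is a similarity invariant, so A and B are not similar.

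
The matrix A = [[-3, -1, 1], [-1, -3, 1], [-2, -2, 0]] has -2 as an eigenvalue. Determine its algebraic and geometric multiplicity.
algebraic multiplicity 3, geometric multiplicity 2

The characteristic polynomial is (x + 2)^3, so the factor x + 2 appears with exponent 3: the algebraic multiplicity is 3.

rank(A + 2I) = 1, so the eigenspace has dimension 3 - 1 = 2: the geometric multiplicity is 2.

Since 2 < 3, A is not diagonalizable.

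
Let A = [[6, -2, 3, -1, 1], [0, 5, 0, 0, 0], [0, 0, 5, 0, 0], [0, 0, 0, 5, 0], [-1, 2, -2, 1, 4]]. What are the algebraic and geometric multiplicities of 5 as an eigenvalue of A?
The characteristic polynomial is (x - 5)^5, so the factor x - 5 appears with exponent 5: the algebraic multiplicity is 5.

rank(A - 5I) = 2, so the eigenspace has dimension 5 - 2 = 3: the geometric multiplicity is 3.

Since 3 < 5, A is not diagonalizable.

algebraic multiplicity 5, geometric multiplicity 3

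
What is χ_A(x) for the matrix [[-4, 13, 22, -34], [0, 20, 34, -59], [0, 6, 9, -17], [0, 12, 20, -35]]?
xI - A = [[x + 4, -13, -22, 34], [0, x - 20, -34, 59], [0, -6, x - 9, 17], [0, -12, -20, x + 35]].

Expanding det(xI - A) along the first row:
det(xI - A) = + (x + 4)·det([[x - 20, -34, 59], [-6, x - 9, 17], [-12, -20, x + 35]]) - (-13)·det([[0, -34, 59], [0, x - 9, 17], [0, -20, x + 35]]) + (-22)·det([[0, x - 20, 59], [0, -6, 17], [0, -12, x + 35]]) - (34)·det([[0, x - 20, -34], [0, -6, x - 9], [0, -12, -20]]).

Evaluating gives χ_A(x) = x^4 + 10x^3 + 33x^2 + 40x + 16 = (x + 1)^2(x + 4)^2.

χ_A(x) = (x + 1)^2(x + 4)^2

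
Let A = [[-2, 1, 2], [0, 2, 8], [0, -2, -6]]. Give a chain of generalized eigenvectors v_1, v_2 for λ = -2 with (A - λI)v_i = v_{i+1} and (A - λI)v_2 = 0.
We seek v_1 ∈ ker((A + 2I)^2) \ ker(A + 2I), then set v_{i+1} = (A + 2I) v_i.

One such chain is v_1 = [[-1, -3, 2]]^T, v_2 = [[1, 4, -2]]^T. Check: (A + 2I) v_2 = [[0, 0, 0]]^T = 0.

v_1 = [[-1, -3, 2]]^T, v_2 = [[1, 4, -2]]^T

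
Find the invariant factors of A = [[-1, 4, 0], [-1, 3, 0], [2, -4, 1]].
x - 1, (x - 1)^2

The Jordan structure of A has elementary divisors (x - 1)^2, (x - 1). Arranging the block sizes at each eigenvalue in decreasing order and taking row products gives the invariant factors.

Invariant factors (smallest first, each dividing the next): x - 1, (x - 1)^2.

Check: the last factor (x - 1)^2 is the minimal polynomial, and the product (x - 1)^3 is the characteristic polynomial.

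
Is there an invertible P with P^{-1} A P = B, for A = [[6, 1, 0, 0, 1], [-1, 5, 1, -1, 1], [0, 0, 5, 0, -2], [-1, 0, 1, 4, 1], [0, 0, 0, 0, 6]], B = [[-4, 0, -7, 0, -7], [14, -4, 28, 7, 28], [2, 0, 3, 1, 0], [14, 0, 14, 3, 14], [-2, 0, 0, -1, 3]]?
trace(A) = 26 but trace(B) = 1. The trace is a similarity invariant, so A and B are not similar.

No.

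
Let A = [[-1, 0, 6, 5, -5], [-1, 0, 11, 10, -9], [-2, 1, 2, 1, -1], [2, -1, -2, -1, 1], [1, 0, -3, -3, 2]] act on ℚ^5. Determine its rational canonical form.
The invariant factors of A (the non-unit diagonal entries of the Smith normal form of xI - A over ℚ[x]) are x(x^2 - x + 2)^2, each dividing the next. The characteristic polynomial is their product, x(x^2 - x + 2)^2.

The rational canonical form is the block-diagonal matrix of companion matrices C(f_i):
R = [[0, 0, 0, 0, 0], [1, 0, 0, 0, -4], [0, 1, 0, 0, 4], [0, 0, 1, 0, -5], [0, 0, 0, 1, 2]].

Note the characteristic polynomial does not split into linear factors over ℚ, so A has no Jordan form over ℚ; the rational canonical form exists over any field.

R = [[0, 0, 0, 0, 0], [1, 0, 0, 0, -4], [0, 1, 0, 0, 4], [0, 0, 1, 0, -5], [0, 0, 0, 1, 2]]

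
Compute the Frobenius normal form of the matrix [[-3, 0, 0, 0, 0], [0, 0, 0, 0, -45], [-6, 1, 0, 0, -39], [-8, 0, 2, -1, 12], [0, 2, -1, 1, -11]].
The invariant factors of A (the non-unit diagonal entries of the Smith normal form of xI - A over ℚ[x]) are x + 3, (x + 1)(x + 3)^2(x + 5), each dividing the next. The characteristic polynomial is their product, (x + 1)(x + 3)^3(x + 5).

The rational canonical form is the block-diagonal matrix of companion matrices C(f_i):
R = [[-3, 0, 0, 0, 0], [0, 0, 0, 0, -45], [0, 1, 0, 0, -84], [0, 0, 1, 0, -50], [0, 0, 0, 1, -12]].

R = [[-3, 0, 0, 0, 0], [0, 0, 0, 0, -45], [0, 1, 0, 0, -84], [0, 0, 1, 0, -50], [0, 0, 0, 1, -12]]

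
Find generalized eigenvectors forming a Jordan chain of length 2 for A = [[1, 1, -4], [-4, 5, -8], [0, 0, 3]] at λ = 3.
v_1 = [[0, 1, 0]]^T, v_2 = [[1, 2, 0]]^T

We seek v_1 ∈ ker((A - 3I)^2) \ ker(A - 3I), then set v_{i+1} = (A - 3I) v_i.

One such chain is v_1 = [[0, 1, 0]]^T, v_2 = [[1, 2, 0]]^T. Check: (A - 3I) v_2 = [[0, 0, 0]]^T = 0.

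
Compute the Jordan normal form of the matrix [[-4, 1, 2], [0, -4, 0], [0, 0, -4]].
J = [[-4, 1, 0], [0, -4, 0], [0, 0, -4]]

The characteristic polynomial is det(xI - A) = (x + 4)^3, so the eigenvalues are -4 (algebraic multiplicity 3).

For λ = -4: rank(A + 4I) = 1, rank((A + 4I)^2) = 0. The eigenspace has dimension 3 - 1 = 2, so there are 2 Jordan blocks; the rank sequence gives block sizes [2, 1].

Assembling the blocks gives the Jordan form J above.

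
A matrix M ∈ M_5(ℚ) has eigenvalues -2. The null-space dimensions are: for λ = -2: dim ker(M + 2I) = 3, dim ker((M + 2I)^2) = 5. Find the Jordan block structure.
λ = -2: successive nullity increments [3, 2] count blocks of size ≥ k; block sizes are [2, 2, 1].

Jordan blocks: (-2, 2), (-2, 2), (-2, 1)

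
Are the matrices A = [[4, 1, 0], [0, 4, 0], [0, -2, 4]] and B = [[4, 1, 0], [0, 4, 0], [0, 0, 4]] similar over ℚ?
Two matrices over a field are similar if and only if they have the same invariant factors.

Both A and B have characteristic polynomial (x - 4)^3 and minimal polynomial (x - 4)^2. Computing further, both have invariant factors x - 4, (x - 4)^2. Hence A and B are similar.

Yes.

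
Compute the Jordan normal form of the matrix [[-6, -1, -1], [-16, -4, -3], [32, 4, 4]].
J = [[-2, 1, 0], [0, -2, 1], [0, 0, -2]]

The characteristic polynomial is det(xI - A) = (x + 2)^3, so the eigenvalues are -2 (algebraic multiplicity 3).

For λ = -2: rank(A + 2I) = 2, rank((A + 2I)^2) = 1, rank((A + 2I)^3) = 0. The eigenspace has dimension 3 - 2 = 1, so there is 1 Jordan block; the rank sequence gives block sizes [3].

Assembling the blocks gives the Jordan form J above.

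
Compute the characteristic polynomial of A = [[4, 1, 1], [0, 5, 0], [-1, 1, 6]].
xI - A = [[x - 4, -1, -1], [0, x - 5, 0], [1, -1, x - 6]].

Expanding det(xI - A) along the first row:
det(xI - A) = + (x - 4)·det([[x - 5, 0], [-1, x - 6]]) - (-1)·det([[0, 0], [1, x - 6]]) + (-1)·det([[0, x - 5], [1, -1]]).

Evaluating gives χ_A(x) = x^3 - 15x^2 + 75x - 125 = (x - 5)^3.

χ_A(x) = (x - 5)^3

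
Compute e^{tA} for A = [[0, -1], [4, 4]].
e^{tA} = [[(1 - 2*t)*e^{2*t}, -t*e^{2*t}], [4*t*e^{2*t}, (2*t + 1)*e^{2*t}]]

A has Jordan form J = [[2, 1], [0, 2]] with A = PJP^{-1}, so e^{tA} = P e^{tJ} P^{-1}.

For a Jordan block J_k(λ), e^{tJ_k(λ)} = e^{λt} · (I + tN + t^2 N^2/2! + ... + t^{k-1} N^{k-1}/(k-1)!) where N is the nilpotent superdiagonal part.

Assembling the blocks and conjugating back gives the entries of e^{tA} as shown above.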